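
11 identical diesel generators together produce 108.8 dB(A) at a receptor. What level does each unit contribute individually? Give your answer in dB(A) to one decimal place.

Dividing the total intensity by 11 lowers the level by 10·log₁₀ 11 = 10.414 dB: L₁ = 108.8 − 10.414.

98.4 dB(A)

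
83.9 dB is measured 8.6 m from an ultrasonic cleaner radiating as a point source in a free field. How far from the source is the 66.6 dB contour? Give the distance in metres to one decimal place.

63.0 m

Point-source spreading drops the level by 20·log₁₀(r₂/r₁); inverting, r₂/r₁ = 10^(ΔL/20).
r₂ = 8.6·10^((83.9−66.6)/20) = 8.6·10^(17.3/20) = 63.02 m.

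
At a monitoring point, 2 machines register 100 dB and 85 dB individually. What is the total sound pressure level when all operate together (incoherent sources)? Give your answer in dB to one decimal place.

Incoherent sources combine by intensity addition: L_total = 10·log₁₀(Σ 10^(L_i/10)).
Σ 10^(L/10) = 10^(100/10) + 10^(85/10) = 1.032e+10.
L_total = 10·log₁₀(1.032e+10) = 100.14 dB.

100.1 dB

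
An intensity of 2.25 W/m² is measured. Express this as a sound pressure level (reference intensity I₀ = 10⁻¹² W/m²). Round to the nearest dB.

Dividing by I₀ shifts the exponent by 12: I/I₀ = 2.25×10^12.
L = 10·(0.3522 + 12) = 123.52 dB.

124 dB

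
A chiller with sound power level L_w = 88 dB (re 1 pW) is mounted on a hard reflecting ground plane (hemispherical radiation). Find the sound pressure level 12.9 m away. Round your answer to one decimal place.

57.8 dB

The power spreads over a hemisphere of area 2π·r², so L_p = L_w − 10·log₁₀(2π·r²).
2π·r² = 1046 m², 10·log₁₀ of that is 30.194 dB.
L_p = 88 − 30.194 = 57.81 dB.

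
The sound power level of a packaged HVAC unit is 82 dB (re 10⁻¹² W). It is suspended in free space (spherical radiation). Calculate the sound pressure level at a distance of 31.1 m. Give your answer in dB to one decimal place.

Free-field spherical radiation: L_p = L_w − 10·log₁₀(4π·r²), r = 31.1 m.
4π·r² = 1.215e+04 m², 10·log₁₀ of that is 40.847 dB.
L_p = 82 − 40.847 = 41.15 dB.

41.2 dB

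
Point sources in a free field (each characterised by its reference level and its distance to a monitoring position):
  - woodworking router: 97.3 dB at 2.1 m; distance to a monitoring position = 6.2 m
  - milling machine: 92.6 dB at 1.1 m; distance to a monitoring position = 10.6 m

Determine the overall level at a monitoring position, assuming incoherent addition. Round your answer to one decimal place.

First find each source's level at the receiver (point-source: −20·log₁₀(r/r_ref)), then combine on an intensity basis.
woodworking router: 97.3 − 20·log₁₀(6.2/2.1) = 97.3 − 9.40 = 87.90 dB.
milling machine: 92.6 − 20·log₁₀(10.6/1.1) = 92.6 − 19.68 = 72.92 dB.
Σ 10^(L/10) = 6.357e+08 → L_total = 10·log₁₀(6.357e+08) = 88.03 dB.

88.0 dB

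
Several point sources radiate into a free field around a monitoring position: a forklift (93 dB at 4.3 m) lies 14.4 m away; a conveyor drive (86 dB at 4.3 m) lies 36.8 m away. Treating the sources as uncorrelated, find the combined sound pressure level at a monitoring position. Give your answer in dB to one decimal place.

82.6 dB

Propagate each source to the receiver with L = L_ref − 20·log₁₀(r/r_ref), then add intensities.
forklift: 93 − 20·log₁₀(14.4/4.3) = 93 − 10.50 = 82.50 dB.
conveyor drive: 86 − 20·log₁₀(36.8/4.3) = 86 − 18.65 = 67.35 dB.
Σ 10^(L/10) = 1.834e+08 → L_total = 10·log₁₀(1.834e+08) = 82.63 dB.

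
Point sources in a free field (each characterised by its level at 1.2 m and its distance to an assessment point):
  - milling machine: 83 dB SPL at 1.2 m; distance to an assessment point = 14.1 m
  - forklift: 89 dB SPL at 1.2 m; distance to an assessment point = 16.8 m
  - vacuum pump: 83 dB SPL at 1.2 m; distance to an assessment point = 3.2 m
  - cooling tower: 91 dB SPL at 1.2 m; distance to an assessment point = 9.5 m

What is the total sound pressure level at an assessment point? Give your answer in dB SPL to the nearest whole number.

Propagate each source to the receiver with L = L_ref − 20·log₁₀(r/r_ref), then add intensities.
milling machine: 83 − 20·log₁₀(14.1/1.2) = 83 − 21.40 = 61.60 dB SPL.
forklift: 89 − 20·log₁₀(16.8/1.2) = 89 − 22.92 = 66.08 dB SPL.
vacuum pump: 83 − 20·log₁₀(3.2/1.2) = 83 − 8.52 = 74.48 dB SPL.
cooling tower: 91 − 20·log₁₀(9.5/1.2) = 91 − 17.97 = 73.03 dB SPL.
Σ 10^(L/10) = 5.364e+07 → L_total = 10·log₁₀(5.364e+07) = 77.30 dB SPL.

77 dB SPL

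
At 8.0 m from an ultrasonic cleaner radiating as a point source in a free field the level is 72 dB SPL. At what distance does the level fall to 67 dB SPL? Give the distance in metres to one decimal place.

Point-source spreading drops the level by 20·log₁₀(r₂/r₁); inverting, r₂/r₁ = 10^(ΔL/20).
r₂ = 8.0·10^((72−67)/20) = 8.0·10^(5.0/20) = 14.23 m.

14.2 m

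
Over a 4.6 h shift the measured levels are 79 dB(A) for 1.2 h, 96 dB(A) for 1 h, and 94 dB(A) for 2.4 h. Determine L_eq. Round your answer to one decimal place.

Weight each interval's intensity by its duration and average over T = 4.6 h:
Σ tᵢ·10^(Lᵢ/10) = 1.2·10^(79/10) + 1·10^(96/10) + 2.4·10^(94/10) = 1.010e+10.
L_eq = 10·log₁₀(1.010e+10/4.6) = 93.42 dB(A).

93.4 dB(A)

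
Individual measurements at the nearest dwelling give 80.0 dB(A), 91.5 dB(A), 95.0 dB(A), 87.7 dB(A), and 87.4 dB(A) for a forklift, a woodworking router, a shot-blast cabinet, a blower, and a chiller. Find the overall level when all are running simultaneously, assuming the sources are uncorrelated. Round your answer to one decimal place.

Incoherent sources combine by intensity addition: L_total = 10·log₁₀(Σ 10^(L_i/10)).
Σ 10^(L/10) = 10^(80.0/10) + 10^(91.5/10) + 10^(95.0/10) + 10^(87.7/10) + 10^(87.4/10) = 5.813e+09.
L_total = 10·log₁₀(5.813e+09) = 97.64 dB(A).

97.6 dB(A)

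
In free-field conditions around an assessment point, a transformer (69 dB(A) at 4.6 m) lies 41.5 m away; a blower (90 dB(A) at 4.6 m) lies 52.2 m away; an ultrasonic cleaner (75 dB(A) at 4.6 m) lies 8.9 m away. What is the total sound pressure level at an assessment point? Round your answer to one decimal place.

72.1 dB(A)

Apply inverse-square spreading to bring every level to the receiver, then sum 10^(L/10).
transformer: 69 − 20·log₁₀(41.5/4.6) = 69 − 19.11 = 49.89 dB(A).
blower: 90 − 20·log₁₀(52.2/4.6) = 90 − 21.10 = 68.90 dB(A).
ultrasonic cleaner: 75 − 20·log₁₀(8.9/4.6) = 75 − 5.73 = 69.27 dB(A).
Σ 10^(L/10) = 1.631e+07 → L_total = 10·log₁₀(1.631e+07) = 72.12 dB(A).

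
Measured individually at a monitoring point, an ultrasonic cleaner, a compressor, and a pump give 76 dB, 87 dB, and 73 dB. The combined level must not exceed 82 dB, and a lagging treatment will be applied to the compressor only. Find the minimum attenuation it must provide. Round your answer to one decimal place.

Everything except the compressor sums to 10^(76/10) + 10^(73/10) = 5.976e+07 in linear terms, 77.76 dB.
The limit corresponds to 10^(82/10) = 1.585e+08; subtracting the fixed part leaves 9.873e+07 for the compressor, i.e. 79.94 dB.
Required insertion loss = 87 − 79.94 = 7.06 dB.

7.1 dB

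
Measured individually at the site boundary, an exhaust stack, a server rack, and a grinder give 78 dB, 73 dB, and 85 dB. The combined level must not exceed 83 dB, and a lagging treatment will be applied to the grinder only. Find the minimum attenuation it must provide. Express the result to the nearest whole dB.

4 dB

Everything except the grinder sums to 10^(78/10) + 10^(73/10) = 8.305e+07 in linear terms, 79.19 dB.
To meet 83 dB overall, the treated grinder may contribute at most 10^(83/10) − 8.305e+07 = 1.165e+08, i.e. 80.66 dB.
So the grinder must be reduced from 85 to 80.66 dB: IL = 4.34 dB.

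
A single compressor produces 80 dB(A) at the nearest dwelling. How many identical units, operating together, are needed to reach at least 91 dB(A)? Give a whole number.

13

Need L₁ + 10·log₁₀ N ≥ 91, i.e. log₁₀ N ≥ 1.10.
N ≥ 10^(11.0/10) = 12.589, so N = 13.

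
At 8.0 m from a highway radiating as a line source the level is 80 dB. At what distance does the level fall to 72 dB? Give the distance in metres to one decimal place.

50.5 m

For a line source L₁ − L₂ = 10·log₁₀(r₂/r₁), so r₂ = r₁·10^((L₁−L₂)/10).
r₂ = 8.0·10^((80−72)/10) = 8.0·10^(8.0/10) = 50.48 m.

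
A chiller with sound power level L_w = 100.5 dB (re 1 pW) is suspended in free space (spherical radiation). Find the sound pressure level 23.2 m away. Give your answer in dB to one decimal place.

62.2 dB

L_p = L_w − 10·log₁₀(4π·r²) with r = 23.2 m.
4π·r² = 6764 m², 10·log₁₀ of that is 38.302 dB.
L_p = 100.5 − 38.302 = 62.20 dB.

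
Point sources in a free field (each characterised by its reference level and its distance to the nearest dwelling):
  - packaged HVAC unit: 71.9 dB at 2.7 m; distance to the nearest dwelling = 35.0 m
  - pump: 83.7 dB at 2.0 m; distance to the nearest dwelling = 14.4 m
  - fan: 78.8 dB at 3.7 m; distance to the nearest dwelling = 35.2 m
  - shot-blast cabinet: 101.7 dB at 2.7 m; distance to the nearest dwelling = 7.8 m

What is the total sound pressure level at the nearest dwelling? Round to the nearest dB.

92 dB

Propagate each source to the receiver with L = L_ref − 20·log₁₀(r/r_ref), then add intensities.
packaged HVAC unit: 71.9 − 20·log₁₀(35.0/2.7) = 71.9 − 22.25 = 49.65 dB.
pump: 83.7 − 20·log₁₀(14.4/2.0) = 83.7 − 17.15 = 66.55 dB.
fan: 78.8 − 20·log₁₀(35.2/3.7) = 78.8 − 19.57 = 59.23 dB.
shot-blast cabinet: 101.7 − 20·log₁₀(7.8/2.7) = 101.7 − 9.21 = 92.49 dB.
Σ 10^(L/10) = 1.778e+09 → L_total = 10·log₁₀(1.778e+09) = 92.50 dB.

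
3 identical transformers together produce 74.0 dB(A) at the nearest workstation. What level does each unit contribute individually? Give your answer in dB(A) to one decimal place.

69.2 dB(A)

Dividing the total intensity by 3 lowers the level by 10·log₁₀ 3 = 4.771 dB: L₁ = 74.0 − 4.771.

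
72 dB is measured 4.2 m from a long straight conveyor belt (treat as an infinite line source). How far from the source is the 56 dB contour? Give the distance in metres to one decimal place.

The 16.0 dB drop corresponds to a distance ratio of 10^(16.0/10) for a line source.
r₂ = 4.2·10^((72−56)/10) = 4.2·10^(16.0/10) = 167.21 m.

167.2 m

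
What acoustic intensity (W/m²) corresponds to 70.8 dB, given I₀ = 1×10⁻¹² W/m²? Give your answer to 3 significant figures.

1.20e-05 W/m²

I/I₀ = 10^(70.8/10) = 1.202e+07, so I = 1.202e+07 × 10⁻¹² W/m².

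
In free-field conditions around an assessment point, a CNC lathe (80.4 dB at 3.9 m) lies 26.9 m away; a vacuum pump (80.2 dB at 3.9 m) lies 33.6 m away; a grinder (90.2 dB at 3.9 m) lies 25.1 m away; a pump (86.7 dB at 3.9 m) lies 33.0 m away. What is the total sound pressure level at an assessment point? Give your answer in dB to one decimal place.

Apply inverse-square spreading to bring every level to the receiver, then sum 10^(L/10).
CNC lathe: 80.4 − 20·log₁₀(26.9/3.9) = 80.4 − 16.77 = 63.63 dB.
vacuum pump: 80.2 − 20·log₁₀(33.6/3.9) = 80.2 − 18.71 = 61.49 dB.
grinder: 90.2 − 20·log₁₀(25.1/3.9) = 90.2 − 16.17 = 74.03 dB.
pump: 86.7 − 20·log₁₀(33.0/3.9) = 86.7 − 18.55 = 68.15 dB.
Σ 10^(L/10) = 3.553e+07 → L_total = 10·log₁₀(3.553e+07) = 75.51 dB.

75.5 dB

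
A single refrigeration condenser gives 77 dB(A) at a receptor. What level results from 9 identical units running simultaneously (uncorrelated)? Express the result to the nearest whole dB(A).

87 dB(A)

N identical incoherent sources raise the level by 10·log₁₀ N.
L_total = 77 + 10·log₁₀(9) = 77 + 9.542 = 86.54 dB(A).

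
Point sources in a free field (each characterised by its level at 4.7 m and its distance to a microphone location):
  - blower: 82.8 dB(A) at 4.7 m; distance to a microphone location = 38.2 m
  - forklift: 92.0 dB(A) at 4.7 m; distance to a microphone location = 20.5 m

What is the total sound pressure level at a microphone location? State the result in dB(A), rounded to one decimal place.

79.4 dB(A)

Propagate each source to the receiver with L = L_ref − 20·log₁₀(r/r_ref), then add intensities.
blower: 82.8 − 20·log₁₀(38.2/4.7) = 82.8 − 18.20 = 64.60 dB(A).
forklift: 92.0 − 20·log₁₀(20.5/4.7) = 92.0 − 12.79 = 79.21 dB(A).
Σ 10^(L/10) = 8.619e+07 → L_total = 10·log₁₀(8.619e+07) = 79.35 dB(A).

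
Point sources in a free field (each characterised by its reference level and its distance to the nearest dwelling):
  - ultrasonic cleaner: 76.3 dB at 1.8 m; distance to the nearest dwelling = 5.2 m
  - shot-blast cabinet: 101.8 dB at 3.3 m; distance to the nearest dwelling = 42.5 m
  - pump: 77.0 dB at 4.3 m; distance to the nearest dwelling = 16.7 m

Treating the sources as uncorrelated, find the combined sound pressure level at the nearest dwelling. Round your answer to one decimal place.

80.0 dB

Apply inverse-square spreading to bring every level to the receiver, then sum 10^(L/10).
ultrasonic cleaner: 76.3 − 20·log₁₀(5.2/1.8) = 76.3 − 9.21 = 67.09 dB.
shot-blast cabinet: 101.8 − 20·log₁₀(42.5/3.3) = 101.8 − 22.20 = 79.60 dB.
pump: 77.0 − 20·log₁₀(16.7/4.3) = 77.0 − 11.78 = 65.22 dB.
Σ 10^(L/10) = 9.969e+07 → L_total = 10·log₁₀(9.969e+07) = 79.99 dB.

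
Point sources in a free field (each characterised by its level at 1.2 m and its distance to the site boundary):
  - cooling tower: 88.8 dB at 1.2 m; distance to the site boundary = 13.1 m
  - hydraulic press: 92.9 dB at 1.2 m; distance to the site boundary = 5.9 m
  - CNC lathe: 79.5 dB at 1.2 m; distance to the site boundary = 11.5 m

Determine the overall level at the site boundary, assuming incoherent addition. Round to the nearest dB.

79 dB

Apply inverse-square spreading to bring every level to the receiver, then sum 10^(L/10).
cooling tower: 88.8 − 20·log₁₀(13.1/1.2) = 88.8 − 20.76 = 68.04 dB.
hydraulic press: 92.9 − 20·log₁₀(5.9/1.2) = 92.9 − 13.83 = 79.07 dB.
CNC lathe: 79.5 − 20·log₁₀(11.5/1.2) = 79.5 − 19.63 = 59.87 dB.
Σ 10^(L/10) = 8.800e+07 → L_total = 10·log₁₀(8.800e+07) = 79.44 dB.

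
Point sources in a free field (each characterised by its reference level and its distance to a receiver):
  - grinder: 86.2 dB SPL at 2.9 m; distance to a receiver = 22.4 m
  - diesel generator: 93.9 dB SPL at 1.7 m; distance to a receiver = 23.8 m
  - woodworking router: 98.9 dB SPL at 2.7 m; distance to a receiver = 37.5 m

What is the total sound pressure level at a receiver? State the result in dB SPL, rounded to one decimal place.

Propagate each source to the receiver with L = L_ref − 20·log₁₀(r/r_ref), then add intensities.
grinder: 86.2 − 20·log₁₀(22.4/2.9) = 86.2 − 17.76 = 68.44 dB SPL.
diesel generator: 93.9 − 20·log₁₀(23.8/1.7) = 93.9 − 22.92 = 70.98 dB SPL.
woodworking router: 98.9 − 20·log₁₀(37.5/2.7) = 98.9 − 22.85 = 76.05 dB SPL.
Σ 10^(L/10) = 5.975e+07 → L_total = 10·log₁₀(5.975e+07) = 77.76 dB SPL.

77.8 dB SPL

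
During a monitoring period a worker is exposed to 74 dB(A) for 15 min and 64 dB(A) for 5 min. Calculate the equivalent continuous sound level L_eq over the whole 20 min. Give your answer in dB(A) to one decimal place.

Weight each interval's intensity by its duration and average over T = 20 min:
Σ tᵢ·10^(Lᵢ/10) = 15·10^(74/10) + 5·10^(64/10) = 3.893e+08.
L_eq = 10·log₁₀(3.893e+08/20) = 72.89 dB(A).

72.9 dB(A)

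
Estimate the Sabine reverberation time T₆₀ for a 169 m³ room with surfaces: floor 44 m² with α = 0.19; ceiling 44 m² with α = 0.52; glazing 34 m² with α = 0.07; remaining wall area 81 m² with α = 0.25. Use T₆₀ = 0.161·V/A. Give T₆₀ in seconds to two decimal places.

Summing Sᵢαᵢ: 44·0.19 + 44·0.52 + 34·0.07 + 81·0.25 = 53.87 m².
T₆₀ = 0.161·V/A = 0.161·169/53.87 = 0.505 s.

0.51 s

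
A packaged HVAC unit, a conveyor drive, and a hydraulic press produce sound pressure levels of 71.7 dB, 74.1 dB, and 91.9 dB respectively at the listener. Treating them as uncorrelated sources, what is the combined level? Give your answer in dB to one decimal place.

For uncorrelated sources the intensities add, so convert each level to linear form, sum, and take 10·log₁₀ of the total.
Σ 10^(L/10) = 10^(71.7/10) + 10^(74.1/10) + 10^(91.9/10) = 1.589e+09.
L_total = 10·log₁₀(1.589e+09) = 92.01 dB.

92.0 dB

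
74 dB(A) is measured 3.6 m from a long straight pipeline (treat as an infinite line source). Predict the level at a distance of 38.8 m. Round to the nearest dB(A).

64 dB(A)

For a line source, L₂ = L₁ − 10·log₁₀(r₂/r₁).
L₂ = 74 − 10·log₁₀(38.8/3.6) = 74 − 10.325 = 63.67 dB(A).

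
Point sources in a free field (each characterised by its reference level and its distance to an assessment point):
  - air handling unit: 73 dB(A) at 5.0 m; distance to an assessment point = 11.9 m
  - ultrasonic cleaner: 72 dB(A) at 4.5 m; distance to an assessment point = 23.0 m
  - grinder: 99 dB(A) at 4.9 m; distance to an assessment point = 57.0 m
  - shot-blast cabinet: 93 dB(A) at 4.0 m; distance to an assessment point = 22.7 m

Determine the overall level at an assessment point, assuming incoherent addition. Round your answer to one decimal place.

Apply inverse-square spreading to bring every level to the receiver, then sum 10^(L/10).
air handling unit: 73 − 20·log₁₀(11.9/5.0) = 73 − 7.53 = 65.47 dB(A).
ultrasonic cleaner: 72 − 20·log₁₀(23.0/4.5) = 72 − 14.17 = 57.83 dB(A).
grinder: 99 − 20·log₁₀(57.0/4.9) = 99 − 21.31 = 77.69 dB(A).
shot-blast cabinet: 93 − 20·log₁₀(22.7/4.0) = 93 − 15.08 = 77.92 dB(A).
Σ 10^(L/10) = 1.248e+08 → L_total = 10·log₁₀(1.248e+08) = 80.96 dB(A).

81.0 dB(A)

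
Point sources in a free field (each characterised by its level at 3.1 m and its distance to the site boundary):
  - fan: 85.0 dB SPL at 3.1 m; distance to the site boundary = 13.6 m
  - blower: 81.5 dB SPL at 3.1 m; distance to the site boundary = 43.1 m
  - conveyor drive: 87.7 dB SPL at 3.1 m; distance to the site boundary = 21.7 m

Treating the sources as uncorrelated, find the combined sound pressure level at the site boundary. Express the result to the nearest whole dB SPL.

Propagate each source to the receiver with L = L_ref − 20·log₁₀(r/r_ref), then add intensities.
fan: 85.0 − 20·log₁₀(13.6/3.1) = 85.0 − 12.84 = 72.16 dB SPL.
blower: 81.5 − 20·log₁₀(43.1/3.1) = 81.5 − 22.86 = 58.64 dB SPL.
conveyor drive: 87.7 − 20·log₁₀(21.7/3.1) = 87.7 − 16.90 = 70.80 dB SPL.
Σ 10^(L/10) = 2.918e+07 → L_total = 10·log₁₀(2.918e+07) = 74.65 dB SPL.

75 dB SPL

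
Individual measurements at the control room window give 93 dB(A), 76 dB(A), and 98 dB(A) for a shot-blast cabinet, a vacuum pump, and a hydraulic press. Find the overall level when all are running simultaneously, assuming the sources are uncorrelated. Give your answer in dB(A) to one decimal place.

For uncorrelated sources the intensities add, so convert each level to linear form, sum, and take 10·log₁₀ of the total.
Σ 10^(L/10) = 10^(93/10) + 10^(76/10) + 10^(98/10) = 8.345e+09.
L_total = 10·log₁₀(8.345e+09) = 99.21 dB(A).

99.2 dB(A)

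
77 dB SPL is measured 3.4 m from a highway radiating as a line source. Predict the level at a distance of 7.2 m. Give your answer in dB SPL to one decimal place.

73.7 dB SPL

Cylindrical spreading from a line source gives a 10·log₁₀(r₂/r₁) drop.
L₂ = 77 − 10·log₁₀(7.2/3.4) = 77 − 3.259 = 73.74 dB SPL.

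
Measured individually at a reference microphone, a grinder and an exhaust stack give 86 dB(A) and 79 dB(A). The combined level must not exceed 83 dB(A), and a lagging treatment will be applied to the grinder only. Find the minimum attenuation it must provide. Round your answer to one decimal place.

Everything except the grinder sums to 10^(79/10) = 7.943e+07 in linear terms, 79.00 dB(A).
The limit corresponds to 10^(83/10) = 1.995e+08; subtracting the fixed part leaves 1.201e+08 for the grinder, i.e. 80.80 dB(A).
Required insertion loss = 86 − 80.80 = 5.20 dB.

5.2 dB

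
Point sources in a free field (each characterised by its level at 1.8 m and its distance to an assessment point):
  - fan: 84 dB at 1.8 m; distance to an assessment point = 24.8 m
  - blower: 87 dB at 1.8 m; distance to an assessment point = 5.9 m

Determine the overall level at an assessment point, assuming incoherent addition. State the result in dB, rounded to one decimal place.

76.8 dB

First find each source's level at the receiver (point-source: −20·log₁₀(r/r_ref)), then combine on an intensity basis.
fan: 84 − 20·log₁₀(24.8/1.8) = 84 − 22.78 = 61.22 dB.
blower: 87 − 20·log₁₀(5.9/1.8) = 87 − 10.31 = 76.69 dB.
Σ 10^(L/10) = 4.797e+07 → L_total = 10·log₁₀(4.797e+07) = 76.81 dB.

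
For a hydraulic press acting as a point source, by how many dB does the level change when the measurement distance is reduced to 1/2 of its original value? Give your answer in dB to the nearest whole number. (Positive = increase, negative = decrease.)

A point source loses 6 dB per doubling of distance; generally ΔL = −20·log₁₀(r₂/r₁).
ΔL = −20·log₁₀(0.5) = +6.02 dB.

+6 dB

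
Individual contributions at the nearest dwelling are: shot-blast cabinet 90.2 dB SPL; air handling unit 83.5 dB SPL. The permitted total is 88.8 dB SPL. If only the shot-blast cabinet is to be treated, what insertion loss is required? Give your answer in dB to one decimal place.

Everything except the shot-blast cabinet sums to 10^(83.5/10) = 2.239e+08 in linear terms, 83.50 dB SPL.
To meet 88.8 dB SPL overall, the treated shot-blast cabinet may contribute at most 10^(88.8/10) − 2.239e+08 = 5.347e+08, i.e. 87.28 dB SPL.
Required insertion loss = 90.2 − 87.28 = 2.92 dB.

2.9 dB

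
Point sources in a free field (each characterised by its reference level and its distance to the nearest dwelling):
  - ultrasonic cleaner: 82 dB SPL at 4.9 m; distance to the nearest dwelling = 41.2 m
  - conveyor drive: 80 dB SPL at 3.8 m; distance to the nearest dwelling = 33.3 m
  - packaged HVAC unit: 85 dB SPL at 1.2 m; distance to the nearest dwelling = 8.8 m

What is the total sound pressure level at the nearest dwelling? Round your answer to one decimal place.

69.7 dB SPL

Apply inverse-square spreading to bring every level to the receiver, then sum 10^(L/10).
ultrasonic cleaner: 82 − 20·log₁₀(41.2/4.9) = 82 − 18.49 = 63.51 dB SPL.
conveyor drive: 80 − 20·log₁₀(33.3/3.8) = 80 − 18.85 = 61.15 dB SPL.
packaged HVAC unit: 85 − 20·log₁₀(8.8/1.2) = 85 − 17.31 = 67.69 dB SPL.
Σ 10^(L/10) = 9.424e+06 → L_total = 10·log₁₀(9.424e+06) = 69.74 dB SPL.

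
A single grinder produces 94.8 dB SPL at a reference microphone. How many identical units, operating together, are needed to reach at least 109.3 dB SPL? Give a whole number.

The shortfall is 109.3 − 94.8 = 14.5 dB, and N units add 10·log₁₀ N, so need 10·log₁₀ N ≥ 14.5.
N ≥ 10^(14.5/10) = 28.184, so N = 29.

29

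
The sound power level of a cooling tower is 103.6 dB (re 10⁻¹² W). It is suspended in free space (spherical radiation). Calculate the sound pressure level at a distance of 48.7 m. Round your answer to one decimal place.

L_p = L_w − 10·log₁₀(4π·r²) with r = 48.7 m.
4π·r² = 2.98e+04 m², 10·log₁₀ of that is 44.743 dB.
L_p = 103.6 − 44.743 = 58.86 dB.

58.9 dB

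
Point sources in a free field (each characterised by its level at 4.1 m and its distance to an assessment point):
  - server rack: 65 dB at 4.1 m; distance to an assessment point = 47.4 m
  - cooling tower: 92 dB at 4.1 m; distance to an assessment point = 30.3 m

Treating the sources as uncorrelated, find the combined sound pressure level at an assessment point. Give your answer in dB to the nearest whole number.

Apply inverse-square spreading to bring every level to the receiver, then sum 10^(L/10).
server rack: 65 − 20·log₁₀(47.4/4.1) = 65 − 21.26 = 43.74 dB.
cooling tower: 92 − 20·log₁₀(30.3/4.1) = 92 − 17.37 = 74.63 dB.
Σ 10^(L/10) = 2.904e+07 → L_total = 10·log₁₀(2.904e+07) = 74.63 dB.

75 dB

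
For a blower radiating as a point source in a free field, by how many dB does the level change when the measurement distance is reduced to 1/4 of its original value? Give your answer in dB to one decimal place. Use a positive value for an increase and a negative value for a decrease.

With spherical spreading the level changes by −20·log₁₀(r₂/r₁).
ΔL = −20·log₁₀(0.25) = +12.04 dB.

+12.0 dB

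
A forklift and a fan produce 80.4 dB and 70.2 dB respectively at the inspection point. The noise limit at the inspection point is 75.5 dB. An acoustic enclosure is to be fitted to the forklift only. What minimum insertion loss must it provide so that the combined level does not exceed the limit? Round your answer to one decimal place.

Everything except the forklift sums to 10^(70.2/10) = 1.047e+07 in linear terms, 70.20 dB.
To meet 75.5 dB overall, the treated forklift may contribute at most 10^(75.5/10) − 1.047e+07 = 2.501e+07, i.e. 73.98 dB.
So the forklift must be reduced from 80.4 to 73.98 dB: IL = 6.42 dB.

6.4 dB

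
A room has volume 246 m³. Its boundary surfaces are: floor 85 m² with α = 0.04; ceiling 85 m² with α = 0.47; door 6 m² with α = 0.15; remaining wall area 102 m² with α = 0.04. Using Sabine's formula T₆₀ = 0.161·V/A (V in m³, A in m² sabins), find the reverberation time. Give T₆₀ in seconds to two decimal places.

0.82 s

A = Σ Sᵢαᵢ = 85·0.04 + 85·0.47 + 6·0.15 + 102·0.04 = 48.33 m².
T₆₀ = 0.161 × 246 / 48.33 = 0.819 s.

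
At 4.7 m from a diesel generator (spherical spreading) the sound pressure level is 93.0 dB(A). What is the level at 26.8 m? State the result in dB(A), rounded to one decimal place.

Point-source attenuation: ΔL = 20·log₁₀(r₂/r₁) = 20·log₁₀(26.8/4.7) = 15.121 dB.
L₂ = 93.0 − 20·log₁₀(26.8/4.7) = 93.0 − 15.121 = 77.88 dB(A).

77.9 dB(A)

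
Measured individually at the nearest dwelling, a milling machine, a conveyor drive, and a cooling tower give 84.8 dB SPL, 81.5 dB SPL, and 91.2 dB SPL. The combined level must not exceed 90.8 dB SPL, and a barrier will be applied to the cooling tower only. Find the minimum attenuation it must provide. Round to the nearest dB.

2 dB

Fixed contribution from the other sources: Σ 10^(L/10) = 10^(84.8/10) + 10^(81.5/10) = 4.432e+08 (86.47 dB SPL).
The limit corresponds to 10^(90.8/10) = 1.202e+09; subtracting the fixed part leaves 7.590e+08 for the cooling tower, i.e. 88.80 dB SPL.
Required insertion loss = 91.2 − 88.80 = 2.40 dB.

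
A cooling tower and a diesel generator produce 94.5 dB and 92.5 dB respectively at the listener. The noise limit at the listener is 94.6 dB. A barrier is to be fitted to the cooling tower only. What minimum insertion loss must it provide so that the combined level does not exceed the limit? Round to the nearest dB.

Everything except the cooling tower sums to 10^(92.5/10) = 1.778e+09 in linear terms, 92.50 dB.
To meet 94.6 dB overall, the treated cooling tower may contribute at most 10^(94.6/10) − 1.778e+09 = 1.106e+09, i.e. 90.44 dB.
So the cooling tower must be reduced from 94.5 to 90.44 dB: IL = 4.06 dB.

4 dB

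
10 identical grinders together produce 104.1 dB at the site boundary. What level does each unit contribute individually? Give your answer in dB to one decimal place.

94.1 dB

10 equal contributions raise the level by 10·log₁₀ 10 = 10.000 dB, so each unit alone gives 104.1 − 10.000.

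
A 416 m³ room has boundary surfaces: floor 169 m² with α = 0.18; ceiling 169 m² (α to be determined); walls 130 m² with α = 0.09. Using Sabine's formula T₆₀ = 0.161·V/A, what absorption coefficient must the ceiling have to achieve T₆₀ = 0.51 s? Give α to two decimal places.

0.53

Required total absorption A = 0.161·416/0.51 = 131.33 m².
Absorption from the other surfaces = 169·0.18 + 130·0.09 = 42.12 m², so the ceiling must supply 89.21 m² over 169 m².
α = 89.21/169 = 0.528.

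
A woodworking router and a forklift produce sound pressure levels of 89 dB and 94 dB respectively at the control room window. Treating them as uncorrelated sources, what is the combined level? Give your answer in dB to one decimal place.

For uncorrelated sources the intensities add, so convert each level to linear form, sum, and take 10·log₁₀ of the total.
Σ 10^(L/10) = 10^(89/10) + 10^(94/10) = 3.306e+09.
L_total = 10·log₁₀(3.306e+09) = 95.19 dB.

95.2 dB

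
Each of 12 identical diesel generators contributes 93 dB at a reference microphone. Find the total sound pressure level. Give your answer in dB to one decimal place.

103.8 dB

With 12 equal, uncorrelated contributions the intensity is 12× that of one unit, giving a rise of 10·log₁₀ 12.
L_total = 93 + 10·log₁₀(12) = 93 + 10.792 = 103.79 dB.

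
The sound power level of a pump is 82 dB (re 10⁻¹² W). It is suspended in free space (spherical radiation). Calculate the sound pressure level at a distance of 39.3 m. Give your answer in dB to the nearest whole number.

L_p = L_w − 10·log₁₀(4π·r²) with r = 39.3 m.
4π·r² = 1.941e+04 m², 10·log₁₀ of that is 42.880 dB.
L_p = 82 − 42.880 = 39.12 dB.

39 dB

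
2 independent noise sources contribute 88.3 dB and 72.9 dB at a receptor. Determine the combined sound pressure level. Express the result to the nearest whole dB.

Incoherent sources combine by intensity addition: L_total = 10·log₁₀(Σ 10^(L_i/10)).
Σ 10^(L/10) = 10^(88.3/10) + 10^(72.9/10) = 6.956e+08.
L_total = 10·log₁₀(6.956e+08) = 88.42 dB.

88 dB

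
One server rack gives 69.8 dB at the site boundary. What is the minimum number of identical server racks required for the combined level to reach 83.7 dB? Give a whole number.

25

N identical sources give L₁ + 10·log₁₀ N, so require 10·log₁₀ N ≥ 83.7 − 69.8 = 13.9 dB.
N ≥ 10^(13.9/10) = 24.547, so N = 25.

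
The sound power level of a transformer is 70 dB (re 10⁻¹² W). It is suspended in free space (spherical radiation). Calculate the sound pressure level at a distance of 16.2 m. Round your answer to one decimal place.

34.8 dB

Free-field spherical radiation: L_p = L_w − 10·log₁₀(4π·r²), r = 16.2 m.
4π·r² = 3298 m², 10·log₁₀ of that is 35.182 dB.
L_p = 70 − 35.182 = 34.82 dB.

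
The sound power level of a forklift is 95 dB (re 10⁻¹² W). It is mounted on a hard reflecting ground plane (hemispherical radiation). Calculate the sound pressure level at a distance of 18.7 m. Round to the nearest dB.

Free-field hemispherical radiation: L_p = L_w − 10·log₁₀(2π·r²), r = 18.7 m.
2π·r² = 2197 m², 10·log₁₀ of that is 33.419 dB.
L_p = 95 − 33.419 = 61.58 dB.

62 dB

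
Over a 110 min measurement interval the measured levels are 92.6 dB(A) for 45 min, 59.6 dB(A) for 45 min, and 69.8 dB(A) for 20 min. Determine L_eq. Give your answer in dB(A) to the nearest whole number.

Weight each interval's intensity by its duration and average over T = 110 min:
Σ tᵢ·10^(Lᵢ/10) = 45·10^(92.6/10) + 45·10^(59.6/10) + 20·10^(69.8/10) = 8.212e+10.
L_eq = 10·log₁₀(8.212e+10/110) = 88.73 dB(A).

89 dB(A)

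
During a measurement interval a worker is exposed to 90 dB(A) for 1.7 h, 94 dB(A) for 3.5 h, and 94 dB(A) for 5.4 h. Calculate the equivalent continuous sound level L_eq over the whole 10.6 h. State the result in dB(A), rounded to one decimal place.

93.6 dB(A)

L_eq = 10·log₁₀[(1/T)·Σ tᵢ·10^(Lᵢ/10)] with T = 10.6 h.
Σ tᵢ·10^(Lᵢ/10) = 1.7·10^(90/10) + 3.5·10^(94/10) + 5.4·10^(94/10) = 2.406e+10.
L_eq = 10·log₁₀(2.406e+10/10.6) = 93.56 dB(A).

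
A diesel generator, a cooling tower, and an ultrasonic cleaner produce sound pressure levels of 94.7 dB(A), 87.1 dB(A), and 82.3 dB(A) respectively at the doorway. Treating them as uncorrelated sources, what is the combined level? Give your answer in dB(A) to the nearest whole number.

Incoherent sources combine by intensity addition: L_total = 10·log₁₀(Σ 10^(L_i/10)).
Σ 10^(L/10) = 10^(94.7/10) + 10^(87.1/10) + 10^(82.3/10) = 3.634e+09.
L_total = 10·log₁₀(3.634e+09) = 95.60 dB(A).

96 dB(A)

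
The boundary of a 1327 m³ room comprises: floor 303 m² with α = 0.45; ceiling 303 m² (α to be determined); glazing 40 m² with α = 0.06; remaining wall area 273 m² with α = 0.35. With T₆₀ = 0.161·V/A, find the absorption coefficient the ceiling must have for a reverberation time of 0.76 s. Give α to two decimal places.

From T₆₀ = 0.161·V/A, the target T₆₀ = 0.76 s needs A = 0.161·1327/0.76 = 281.11 m².
Absorption from the other surfaces = 303·0.45 + 40·0.06 + 273·0.35 = 234.30 m², so the ceiling must supply 46.81 m² over 303 m².
α = 46.81/303 = 0.155.

0.15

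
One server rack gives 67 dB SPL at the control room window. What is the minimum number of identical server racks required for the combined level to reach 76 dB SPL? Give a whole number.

8

Need L₁ + 10·log₁₀ N ≥ 76, i.e. log₁₀ N ≥ 0.90.
N ≥ 10^(9.0/10) = 7.943, so N = 8.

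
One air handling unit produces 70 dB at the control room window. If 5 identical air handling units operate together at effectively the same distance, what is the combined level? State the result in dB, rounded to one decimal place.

N identical incoherent sources raise the level by 10·log₁₀ N.
L_total = 70 + 10·log₁₀(5) = 70 + 6.990 = 76.99 dB.

77.0 dB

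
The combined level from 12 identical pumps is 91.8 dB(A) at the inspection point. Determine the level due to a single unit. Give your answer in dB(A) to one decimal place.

For N identical incoherent sources L_total = L₁ + 10·log₁₀ N, so L₁ = 91.8 − 10·log₁₀(12) = 91.8 − 10.792.

81.0 dB(A)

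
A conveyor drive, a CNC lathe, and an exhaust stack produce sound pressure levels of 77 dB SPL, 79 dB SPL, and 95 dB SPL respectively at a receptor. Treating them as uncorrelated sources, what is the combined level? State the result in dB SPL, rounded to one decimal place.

95.2 dB SPL

Incoherent sources combine by intensity addition: L_total = 10·log₁₀(Σ 10^(L_i/10)).
Σ 10^(L/10) = 10^(77/10) + 10^(79/10) + 10^(95/10) = 3.292e+09.
L_total = 10·log₁₀(3.292e+09) = 95.17 dB SPL.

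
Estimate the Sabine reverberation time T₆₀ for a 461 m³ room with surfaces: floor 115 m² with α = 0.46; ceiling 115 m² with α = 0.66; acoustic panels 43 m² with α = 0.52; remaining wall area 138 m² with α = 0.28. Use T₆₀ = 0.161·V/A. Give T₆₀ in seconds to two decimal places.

0.39 s

A = Σ Sᵢαᵢ = 115·0.46 + 115·0.66 + 43·0.52 + 138·0.28 = 189.80 m².
T₆₀ = 0.161 × 461 / 189.80 = 0.391 s.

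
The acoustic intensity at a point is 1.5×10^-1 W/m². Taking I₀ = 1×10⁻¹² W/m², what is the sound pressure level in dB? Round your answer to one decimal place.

L = 10·log₁₀(I/I₀) = 10·log₁₀(1.5×10^-1/10⁻¹²) = 10·log₁₀(1.5×10^11).
L = 10·(0.1761 + 11) = 111.76 dB.

111.8 dB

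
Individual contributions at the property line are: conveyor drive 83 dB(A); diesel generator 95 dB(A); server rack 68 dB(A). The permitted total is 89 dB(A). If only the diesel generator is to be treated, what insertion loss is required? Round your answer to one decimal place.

7.3 dB

The untreated sources together contribute 10^(83/10) + 10^(68/10) = 2.058e+08, i.e. 83.14 dB(A).
The limit corresponds to 10^(89/10) = 7.943e+08; subtracting the fixed part leaves 5.885e+08 for the diesel generator, i.e. 87.70 dB(A).
So the diesel generator must be reduced from 95 to 87.70 dB(A): IL = 7.30 dB.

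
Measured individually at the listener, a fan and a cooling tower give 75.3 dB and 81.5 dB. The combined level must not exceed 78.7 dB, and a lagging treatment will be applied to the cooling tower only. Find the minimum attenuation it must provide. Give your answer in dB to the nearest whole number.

The untreated sources together contribute 10^(75.3/10) = 3.388e+07, i.e. 75.30 dB.
To meet 78.7 dB overall, the treated cooling tower may contribute at most 10^(78.7/10) − 3.388e+07 = 4.025e+07, i.e. 76.05 dB.
Required insertion loss = 81.5 − 76.05 = 5.45 dB.

5 dB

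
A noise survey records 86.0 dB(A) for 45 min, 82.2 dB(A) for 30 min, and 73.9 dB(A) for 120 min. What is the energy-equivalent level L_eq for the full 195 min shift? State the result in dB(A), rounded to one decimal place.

L_eq = 10·log₁₀[(1/T)·Σ tᵢ·10^(Lᵢ/10)] with T = 195 min.
Σ tᵢ·10^(Lᵢ/10) = 45·10^(86.0/10) + 30·10^(82.2/10) + 120·10^(73.9/10) = 2.584e+10.
L_eq = 10·log₁₀(2.584e+10/195) = 81.22 dB(A).

81.2 dB(A)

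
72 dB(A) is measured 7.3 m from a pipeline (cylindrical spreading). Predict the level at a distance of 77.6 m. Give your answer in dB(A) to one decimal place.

For a line source, L₂ = L₁ − 10·log₁₀(r₂/r₁).
L₂ = 72 − 10·log₁₀(77.6/7.3) = 72 − 10.265 = 61.73 dB(A).

61.7 dB(A)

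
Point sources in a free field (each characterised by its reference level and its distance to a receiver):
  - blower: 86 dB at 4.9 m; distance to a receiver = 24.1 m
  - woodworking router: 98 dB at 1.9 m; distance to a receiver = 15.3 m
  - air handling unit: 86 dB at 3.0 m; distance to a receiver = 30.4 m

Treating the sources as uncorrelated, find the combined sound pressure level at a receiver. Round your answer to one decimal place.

80.7 dB

Apply inverse-square spreading to bring every level to the receiver, then sum 10^(L/10).
blower: 86 − 20·log₁₀(24.1/4.9) = 86 − 13.84 = 72.16 dB.
woodworking router: 98 − 20·log₁₀(15.3/1.9) = 98 − 18.12 = 79.88 dB.
air handling unit: 86 − 20·log₁₀(30.4/3.0) = 86 − 20.12 = 65.88 dB.
Σ 10^(L/10) = 1.176e+08 → L_total = 10·log₁₀(1.176e+08) = 80.71 dB.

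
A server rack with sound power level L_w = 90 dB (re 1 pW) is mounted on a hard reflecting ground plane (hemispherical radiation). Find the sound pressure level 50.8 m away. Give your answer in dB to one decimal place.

47.9 dB

The power spreads over a hemisphere of area 2π·r², so L_p = L_w − 10·log₁₀(2π·r²).
2π·r² = 1.621e+04 m², 10·log₁₀ of that is 42.099 dB.
L_p = 90 − 42.099 = 47.90 dB.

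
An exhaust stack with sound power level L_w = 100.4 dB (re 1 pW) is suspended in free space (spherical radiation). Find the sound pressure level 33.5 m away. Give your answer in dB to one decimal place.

58.9 dB

The power spreads over a sphere of area 4π·r², so L_p = L_w − 10·log₁₀(4π·r²).
4π·r² = 1.41e+04 m², 10·log₁₀ of that is 41.493 dB.
L_p = 100.4 − 41.493 = 58.91 dB.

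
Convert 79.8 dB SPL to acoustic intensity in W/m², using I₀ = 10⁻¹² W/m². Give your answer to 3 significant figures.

9.55e-05 W/m²

I/I₀ = 10^(79.8/10) = 9.55e+07, so I = 9.55e+07 × 10⁻¹² W/m².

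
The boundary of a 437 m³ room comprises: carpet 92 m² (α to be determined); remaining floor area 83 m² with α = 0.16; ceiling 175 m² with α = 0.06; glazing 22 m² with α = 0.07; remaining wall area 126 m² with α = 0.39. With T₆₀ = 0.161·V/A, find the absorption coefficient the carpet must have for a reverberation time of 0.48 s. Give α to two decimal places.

0.78

From T₆₀ = 0.161·V/A, the target T₆₀ = 0.48 s needs A = 0.161·437/0.48 = 146.58 m².
Absorption from the other surfaces = 83·0.16 + 175·0.06 + 22·0.07 + 126·0.39 = 74.46 m², so the carpet must supply 72.12 m² over 92 m².
α = 72.12/92 = 0.784.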